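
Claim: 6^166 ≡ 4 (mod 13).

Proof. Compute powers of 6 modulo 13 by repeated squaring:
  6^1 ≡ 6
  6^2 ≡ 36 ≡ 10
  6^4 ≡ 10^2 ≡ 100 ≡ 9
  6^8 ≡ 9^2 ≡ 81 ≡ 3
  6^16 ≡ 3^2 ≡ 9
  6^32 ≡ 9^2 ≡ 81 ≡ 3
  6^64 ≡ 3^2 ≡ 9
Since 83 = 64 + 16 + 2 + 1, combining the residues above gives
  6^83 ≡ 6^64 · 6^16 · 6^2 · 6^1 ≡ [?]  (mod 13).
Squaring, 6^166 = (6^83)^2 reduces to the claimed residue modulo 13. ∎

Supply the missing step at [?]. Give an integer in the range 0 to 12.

11

6^64 · 6^16 · 6^2 · 6^1 ≡ 9 · 9 · 10 · 6 = 4860.
4860 mod 13 = 11, so 6^83 ≡ 11 (mod 13).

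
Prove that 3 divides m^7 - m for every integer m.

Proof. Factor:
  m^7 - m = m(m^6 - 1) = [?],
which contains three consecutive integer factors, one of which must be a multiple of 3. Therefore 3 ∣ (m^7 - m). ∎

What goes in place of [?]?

(m - 1)m(m + 1)(m^4 + m^2 + 1)

m^6 - 1 = (m^2 - 1)(m^4 + m^2 + 1), and m^2 - 1 = (m-1)(m+1).
So m(m^6 - 1) = (m - 1)m(m + 1)(m^4 + m^2 + 1).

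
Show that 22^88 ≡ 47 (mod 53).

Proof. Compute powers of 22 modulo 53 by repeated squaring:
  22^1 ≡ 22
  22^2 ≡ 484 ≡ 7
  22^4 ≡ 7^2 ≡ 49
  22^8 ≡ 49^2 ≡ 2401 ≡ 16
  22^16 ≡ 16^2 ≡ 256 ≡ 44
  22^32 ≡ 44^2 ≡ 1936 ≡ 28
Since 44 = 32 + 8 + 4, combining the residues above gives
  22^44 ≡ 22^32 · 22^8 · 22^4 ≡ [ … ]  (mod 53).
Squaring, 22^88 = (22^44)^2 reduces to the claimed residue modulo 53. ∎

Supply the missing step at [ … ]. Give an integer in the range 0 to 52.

22^32 · 22^8 · 22^4 ≡ 28 · 16 · 49 = 21952.
21952 mod 53 = 10, so 22^44 ≡ 10 (mod 53).

10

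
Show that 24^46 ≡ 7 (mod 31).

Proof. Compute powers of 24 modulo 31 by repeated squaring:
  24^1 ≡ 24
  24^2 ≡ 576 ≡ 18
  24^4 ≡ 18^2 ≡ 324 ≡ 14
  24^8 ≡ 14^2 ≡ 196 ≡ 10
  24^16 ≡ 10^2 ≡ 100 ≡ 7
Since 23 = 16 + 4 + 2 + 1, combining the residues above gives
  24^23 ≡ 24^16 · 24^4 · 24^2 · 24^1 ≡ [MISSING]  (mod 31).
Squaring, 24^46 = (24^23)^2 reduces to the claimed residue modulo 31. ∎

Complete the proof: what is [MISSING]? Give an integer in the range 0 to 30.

Multiply the listed residues: 7 · 14 · 18 · 24 = 98 → 1764 → 42336.
Reducing modulo 31: 42336 = 1365·31 + 21, so 24^23 ≡ 21.

21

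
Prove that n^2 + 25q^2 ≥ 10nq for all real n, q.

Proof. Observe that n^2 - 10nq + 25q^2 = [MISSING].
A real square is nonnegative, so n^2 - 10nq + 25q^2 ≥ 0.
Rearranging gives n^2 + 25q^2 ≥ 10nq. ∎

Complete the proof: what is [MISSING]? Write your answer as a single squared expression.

n^2 - 10nq + 25q^2 is a perfect-square trinomial: the outer terms are (n)^2 and (5q)^2, and the cross term is -2·n·5q.
So n^2 - 10nq + 25q^2 = (n - 5q)^2 ≥ 0.

(n - 5q)^2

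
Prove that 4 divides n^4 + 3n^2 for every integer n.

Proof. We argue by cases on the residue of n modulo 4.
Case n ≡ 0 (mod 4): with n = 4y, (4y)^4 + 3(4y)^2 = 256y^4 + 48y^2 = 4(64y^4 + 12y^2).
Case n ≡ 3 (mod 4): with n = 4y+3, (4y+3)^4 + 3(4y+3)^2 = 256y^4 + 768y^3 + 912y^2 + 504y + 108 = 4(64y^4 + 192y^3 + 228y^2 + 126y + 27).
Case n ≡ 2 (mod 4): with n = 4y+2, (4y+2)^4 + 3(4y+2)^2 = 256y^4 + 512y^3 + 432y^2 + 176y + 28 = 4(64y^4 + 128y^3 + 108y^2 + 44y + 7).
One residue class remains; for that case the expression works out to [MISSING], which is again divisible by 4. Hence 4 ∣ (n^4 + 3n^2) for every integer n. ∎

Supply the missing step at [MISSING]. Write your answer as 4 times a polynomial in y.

The residues treated are {0, 3, 2}, so the missing case is n ≡ 1 (mod 4); write n = 4y+1.
Then (4y+1)^4 + 3(4y+1)^2 = 256y^4 + 256y^3 + 144y^2 + 40y + 4 = 4(64y^4 + 64y^3 + 36y^2 + 10y + 1).

4(64y^4 + 64y^3 + 36y^2 + 10y + 1)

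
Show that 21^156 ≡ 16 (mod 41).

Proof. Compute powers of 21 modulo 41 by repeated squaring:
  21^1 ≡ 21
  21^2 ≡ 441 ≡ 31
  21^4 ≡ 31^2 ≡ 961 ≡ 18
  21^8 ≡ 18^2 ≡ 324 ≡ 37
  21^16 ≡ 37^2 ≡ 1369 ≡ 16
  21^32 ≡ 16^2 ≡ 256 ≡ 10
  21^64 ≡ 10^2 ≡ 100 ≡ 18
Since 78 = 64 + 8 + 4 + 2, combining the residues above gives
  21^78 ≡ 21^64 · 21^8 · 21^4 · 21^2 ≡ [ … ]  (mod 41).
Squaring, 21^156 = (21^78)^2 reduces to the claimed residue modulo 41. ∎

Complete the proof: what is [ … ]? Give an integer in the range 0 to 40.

4

21^64 · 21^8 · 21^4 · 21^2 ≡ 18 · 37 · 18 · 31 = 371628.
371628 mod 41 = 4, so 21^78 ≡ 4 (mod 41).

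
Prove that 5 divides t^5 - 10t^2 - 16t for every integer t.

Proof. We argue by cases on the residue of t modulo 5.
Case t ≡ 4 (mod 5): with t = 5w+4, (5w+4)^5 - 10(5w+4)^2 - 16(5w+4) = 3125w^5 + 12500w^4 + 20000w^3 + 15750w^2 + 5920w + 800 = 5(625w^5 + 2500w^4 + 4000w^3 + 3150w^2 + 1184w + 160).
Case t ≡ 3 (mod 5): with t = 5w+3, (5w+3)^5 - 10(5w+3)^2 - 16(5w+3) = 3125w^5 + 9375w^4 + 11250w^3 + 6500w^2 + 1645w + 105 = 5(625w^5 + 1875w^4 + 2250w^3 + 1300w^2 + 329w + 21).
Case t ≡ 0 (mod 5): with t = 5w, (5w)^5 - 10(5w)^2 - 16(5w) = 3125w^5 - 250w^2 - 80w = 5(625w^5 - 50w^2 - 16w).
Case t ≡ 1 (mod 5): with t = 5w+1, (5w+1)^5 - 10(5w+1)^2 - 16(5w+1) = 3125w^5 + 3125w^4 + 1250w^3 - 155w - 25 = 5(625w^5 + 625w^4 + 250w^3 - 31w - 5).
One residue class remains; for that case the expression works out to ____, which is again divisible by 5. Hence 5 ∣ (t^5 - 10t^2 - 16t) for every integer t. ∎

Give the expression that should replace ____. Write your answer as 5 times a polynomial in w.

5(625w^5 + 1250w^4 + 1000w^3 + 350w^2 + 24w - 8)

Only t ≡ 2 (mod 5) is unaccounted for. Put t = 5w+2:
(5w+2)^5 - 10(5w+2)^2 - 16(5w+2) expands to 3125w^5 + 6250w^4 + 5000w^3 + 1750w^2 + 120w - 40,
and factoring out 5 leaves 5(625w^5 + 1250w^4 + 1000w^3 + 350w^2 + 24w - 8).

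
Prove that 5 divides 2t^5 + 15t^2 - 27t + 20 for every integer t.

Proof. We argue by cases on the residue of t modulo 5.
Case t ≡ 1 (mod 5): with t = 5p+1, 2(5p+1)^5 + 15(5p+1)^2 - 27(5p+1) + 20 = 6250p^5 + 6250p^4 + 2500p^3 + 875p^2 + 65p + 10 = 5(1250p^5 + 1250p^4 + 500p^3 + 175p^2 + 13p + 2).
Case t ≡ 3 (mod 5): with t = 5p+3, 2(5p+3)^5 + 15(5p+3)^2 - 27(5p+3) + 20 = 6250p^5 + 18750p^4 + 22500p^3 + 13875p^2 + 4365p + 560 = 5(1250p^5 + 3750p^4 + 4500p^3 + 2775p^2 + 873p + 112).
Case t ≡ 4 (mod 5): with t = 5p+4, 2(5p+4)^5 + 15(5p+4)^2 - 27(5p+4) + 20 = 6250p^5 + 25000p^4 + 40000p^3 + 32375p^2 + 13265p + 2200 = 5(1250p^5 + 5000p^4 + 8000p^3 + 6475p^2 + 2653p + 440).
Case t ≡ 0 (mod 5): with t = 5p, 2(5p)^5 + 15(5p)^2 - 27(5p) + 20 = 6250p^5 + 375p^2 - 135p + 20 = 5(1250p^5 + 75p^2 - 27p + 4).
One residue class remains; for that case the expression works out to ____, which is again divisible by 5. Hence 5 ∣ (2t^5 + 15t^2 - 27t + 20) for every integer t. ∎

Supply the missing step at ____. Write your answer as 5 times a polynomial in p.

5(1250p^5 + 2500p^4 + 2000p^3 + 875p^2 + 193p + 18)

Only t ≡ 2 (mod 5) is unaccounted for. Put t = 5p+2:
2(5p+2)^5 + 15(5p+2)^2 - 27(5p+2) + 20 expands to 6250p^5 + 12500p^4 + 10000p^3 + 4375p^2 + 965p + 90,
and factoring out 5 leaves 5(1250p^5 + 2500p^4 + 2000p^3 + 875p^2 + 193p + 18).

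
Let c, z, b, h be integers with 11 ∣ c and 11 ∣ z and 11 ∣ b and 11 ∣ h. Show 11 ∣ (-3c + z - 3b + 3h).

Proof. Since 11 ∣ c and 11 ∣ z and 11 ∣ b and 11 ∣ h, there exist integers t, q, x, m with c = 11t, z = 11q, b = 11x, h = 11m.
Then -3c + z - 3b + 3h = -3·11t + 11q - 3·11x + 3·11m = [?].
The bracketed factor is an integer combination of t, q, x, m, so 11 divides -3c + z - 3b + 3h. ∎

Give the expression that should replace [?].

11(3m + q - 3t - 3x)

Pull the common 11 out of every term: -3·11t + 11q - 3·11x + 3·11m = 11(3m + q - 3t - 3x).
3m + q - 3t - 3x is an integer, which exhibits the divisibility.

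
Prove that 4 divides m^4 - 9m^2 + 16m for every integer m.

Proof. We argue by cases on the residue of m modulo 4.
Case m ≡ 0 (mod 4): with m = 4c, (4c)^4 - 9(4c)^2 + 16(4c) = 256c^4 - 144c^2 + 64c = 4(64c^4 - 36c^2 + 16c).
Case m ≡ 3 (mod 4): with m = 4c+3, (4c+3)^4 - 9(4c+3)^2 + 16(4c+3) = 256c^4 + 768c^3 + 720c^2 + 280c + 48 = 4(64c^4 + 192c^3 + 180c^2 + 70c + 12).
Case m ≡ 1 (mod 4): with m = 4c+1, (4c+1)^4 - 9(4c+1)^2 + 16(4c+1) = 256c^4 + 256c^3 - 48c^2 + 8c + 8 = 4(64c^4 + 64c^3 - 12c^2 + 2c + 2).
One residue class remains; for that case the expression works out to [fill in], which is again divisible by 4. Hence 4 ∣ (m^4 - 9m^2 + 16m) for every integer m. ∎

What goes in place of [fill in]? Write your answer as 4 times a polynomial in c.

The residues treated are {0, 3, 1}, so the missing case is m ≡ 2 (mod 4); write m = 4c+2.
Then (4c+2)^4 - 9(4c+2)^2 + 16(4c+2) = 256c^4 + 512c^3 + 240c^2 + 48c + 12 = 4(64c^4 + 128c^3 + 60c^2 + 12c + 3).

4(64c^4 + 128c^3 + 60c^2 + 12c + 3)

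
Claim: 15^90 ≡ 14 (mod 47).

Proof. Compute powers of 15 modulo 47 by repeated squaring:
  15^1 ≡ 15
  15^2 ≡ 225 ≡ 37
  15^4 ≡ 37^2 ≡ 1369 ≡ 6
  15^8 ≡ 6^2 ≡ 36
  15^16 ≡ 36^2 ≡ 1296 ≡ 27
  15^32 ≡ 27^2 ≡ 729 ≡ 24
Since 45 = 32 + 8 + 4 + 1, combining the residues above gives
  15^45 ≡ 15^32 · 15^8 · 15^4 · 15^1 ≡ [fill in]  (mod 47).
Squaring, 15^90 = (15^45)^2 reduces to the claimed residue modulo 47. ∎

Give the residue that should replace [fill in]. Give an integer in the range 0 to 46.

22

15^32 · 15^8 · 15^4 · 15^1 ≡ 24 · 36 · 6 · 15 = 77760.
77760 mod 47 = 22, so 15^45 ≡ 22 (mod 47).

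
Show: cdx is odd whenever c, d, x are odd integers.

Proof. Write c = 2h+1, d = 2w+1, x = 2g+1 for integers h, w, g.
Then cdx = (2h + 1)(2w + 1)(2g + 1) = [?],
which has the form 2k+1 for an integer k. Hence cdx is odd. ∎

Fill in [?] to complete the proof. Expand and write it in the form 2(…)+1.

(2h + 1)(2w + 1)(2g + 1) = 8ghw + 4gh + 4gw + 2g + 4hw + 2h + 2w + 1
= 2(4ghw + 2gh + 2gw + g + 2hw + h + w) + 1.
Since 4ghw + 2gh + 2gw + g + 2hw + h + w is an integer, the product is of the form 2k+1 for an integer k.

2(4ghw + 2gh + 2gw + g + 2hw + h + w) + 1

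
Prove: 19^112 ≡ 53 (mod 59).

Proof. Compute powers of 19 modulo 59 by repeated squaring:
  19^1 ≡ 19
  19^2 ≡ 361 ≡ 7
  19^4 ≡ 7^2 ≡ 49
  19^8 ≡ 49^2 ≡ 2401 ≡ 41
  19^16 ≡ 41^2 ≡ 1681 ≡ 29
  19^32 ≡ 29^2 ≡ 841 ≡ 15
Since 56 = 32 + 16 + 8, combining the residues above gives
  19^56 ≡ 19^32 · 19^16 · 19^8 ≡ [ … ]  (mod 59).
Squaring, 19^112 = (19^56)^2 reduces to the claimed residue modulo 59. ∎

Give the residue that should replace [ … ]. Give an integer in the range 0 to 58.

19^32 · 19^16 · 19^8 ≡ 15 · 29 · 41 = 17835.
17835 mod 59 = 17, so 19^56 ≡ 17 (mod 59).

17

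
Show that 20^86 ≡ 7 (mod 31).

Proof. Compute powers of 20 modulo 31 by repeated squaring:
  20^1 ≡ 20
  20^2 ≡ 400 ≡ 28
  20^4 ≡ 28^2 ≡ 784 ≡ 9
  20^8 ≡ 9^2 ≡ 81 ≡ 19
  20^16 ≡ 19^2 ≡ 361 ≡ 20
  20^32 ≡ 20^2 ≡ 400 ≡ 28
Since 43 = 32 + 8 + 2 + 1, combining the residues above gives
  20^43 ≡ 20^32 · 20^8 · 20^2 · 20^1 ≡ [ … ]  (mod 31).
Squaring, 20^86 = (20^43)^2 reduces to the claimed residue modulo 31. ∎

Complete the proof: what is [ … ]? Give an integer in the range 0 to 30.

20^32 · 20^8 · 20^2 · 20^1 ≡ 28 · 19 · 28 · 20 = 297920.
297920 mod 31 = 10, so 20^43 ≡ 10 (mod 31).

10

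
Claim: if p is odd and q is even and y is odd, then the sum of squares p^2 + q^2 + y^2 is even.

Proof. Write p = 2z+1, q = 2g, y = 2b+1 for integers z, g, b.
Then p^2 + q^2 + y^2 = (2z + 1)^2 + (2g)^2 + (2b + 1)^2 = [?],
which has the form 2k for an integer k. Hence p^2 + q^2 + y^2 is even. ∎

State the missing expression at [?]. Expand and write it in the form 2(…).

2(2b^2 + 2b + 2g^2 + 2z^2 + 2z + 1)

(2z + 1)^2 + (2g)^2 + (2b + 1)^2 = 4b^2 + 4b + 4g^2 + 4z^2 + 4z + 2
= 2(2b^2 + 2b + 2g^2 + 2z^2 + 2z + 1).
Since 2b^2 + 2b + 2g^2 + 2z^2 + 2z + 1 is an integer, the sum of squares is of the form 2k for an integer k.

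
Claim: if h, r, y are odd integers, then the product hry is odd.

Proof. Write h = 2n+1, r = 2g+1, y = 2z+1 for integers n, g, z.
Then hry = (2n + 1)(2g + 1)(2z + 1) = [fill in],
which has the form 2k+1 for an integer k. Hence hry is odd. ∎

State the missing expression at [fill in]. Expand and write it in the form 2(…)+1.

Expanding: (2n + 1)(2g + 1)(2z + 1) = 8gnz + 4gn + 4gz + 2g + 4nz + 2n + 2z + 1.
Every term except the constant is even, so this is 2(4gnz + 2gn + 2gz + g + 2nz + n + z) + 1,
and 4gnz + 2gn + 2gz + g + 2nz + n + z ∈ ℤ gives the required form.

2(4gnz + 2gn + 2gz + g + 2nz + n + z) + 1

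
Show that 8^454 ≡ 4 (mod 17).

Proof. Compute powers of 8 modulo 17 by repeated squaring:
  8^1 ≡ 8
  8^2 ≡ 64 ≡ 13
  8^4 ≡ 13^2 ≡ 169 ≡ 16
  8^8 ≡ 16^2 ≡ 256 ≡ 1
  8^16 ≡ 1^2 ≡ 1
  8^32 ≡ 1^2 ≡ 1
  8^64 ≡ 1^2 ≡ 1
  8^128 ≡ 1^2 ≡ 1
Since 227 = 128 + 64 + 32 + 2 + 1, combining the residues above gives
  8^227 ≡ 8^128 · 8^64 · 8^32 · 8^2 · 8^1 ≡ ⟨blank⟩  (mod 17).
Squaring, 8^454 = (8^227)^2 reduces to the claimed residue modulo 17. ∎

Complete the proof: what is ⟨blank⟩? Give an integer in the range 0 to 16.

Multiply the listed residues: 1 · 1 · 1 · 13 · 8 = 1 → 1 → 13 → 104.
Reducing modulo 17: 104 = 6·17 + 2, so 8^227 ≡ 2.

2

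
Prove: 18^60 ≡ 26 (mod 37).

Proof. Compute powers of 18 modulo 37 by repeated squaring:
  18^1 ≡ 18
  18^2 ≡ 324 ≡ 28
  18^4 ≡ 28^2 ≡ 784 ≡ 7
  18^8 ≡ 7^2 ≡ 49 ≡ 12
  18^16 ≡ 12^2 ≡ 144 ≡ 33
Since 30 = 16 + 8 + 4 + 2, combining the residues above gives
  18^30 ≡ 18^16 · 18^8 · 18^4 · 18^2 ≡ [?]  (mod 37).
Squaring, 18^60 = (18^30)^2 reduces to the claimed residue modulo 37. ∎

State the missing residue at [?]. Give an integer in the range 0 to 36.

27

18^16 · 18^8 · 18^4 · 18^2 ≡ 33 · 12 · 7 · 28 = 77616.
77616 mod 37 = 27, so 18^30 ≡ 27 (mod 37).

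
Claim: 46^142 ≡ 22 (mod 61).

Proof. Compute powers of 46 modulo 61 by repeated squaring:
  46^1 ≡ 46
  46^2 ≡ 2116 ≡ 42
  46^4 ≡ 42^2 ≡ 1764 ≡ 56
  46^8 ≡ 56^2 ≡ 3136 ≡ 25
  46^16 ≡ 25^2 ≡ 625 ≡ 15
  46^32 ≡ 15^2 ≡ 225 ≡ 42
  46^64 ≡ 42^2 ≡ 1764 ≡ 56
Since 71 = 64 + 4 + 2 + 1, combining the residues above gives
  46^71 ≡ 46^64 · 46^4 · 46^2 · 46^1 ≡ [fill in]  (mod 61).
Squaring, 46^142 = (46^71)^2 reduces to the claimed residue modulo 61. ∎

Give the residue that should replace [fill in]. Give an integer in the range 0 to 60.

49

46^64 · 46^4 · 46^2 · 46^1 ≡ 56 · 56 · 42 · 46 = 6058752.
6058752 mod 61 = 49, so 46^71 ≡ 49 (mod 61).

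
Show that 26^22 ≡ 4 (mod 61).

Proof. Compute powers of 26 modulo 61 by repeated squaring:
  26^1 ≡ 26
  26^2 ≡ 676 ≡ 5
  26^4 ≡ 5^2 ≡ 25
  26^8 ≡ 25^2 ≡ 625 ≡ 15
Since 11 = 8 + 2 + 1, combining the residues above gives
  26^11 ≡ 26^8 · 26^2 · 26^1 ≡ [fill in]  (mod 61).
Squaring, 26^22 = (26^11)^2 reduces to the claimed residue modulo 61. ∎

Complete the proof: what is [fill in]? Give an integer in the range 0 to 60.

59

26^8 · 26^2 · 26^1 ≡ 15 · 5 · 26 = 1950.
1950 mod 61 = 59, so 26^11 ≡ 59 (mod 61).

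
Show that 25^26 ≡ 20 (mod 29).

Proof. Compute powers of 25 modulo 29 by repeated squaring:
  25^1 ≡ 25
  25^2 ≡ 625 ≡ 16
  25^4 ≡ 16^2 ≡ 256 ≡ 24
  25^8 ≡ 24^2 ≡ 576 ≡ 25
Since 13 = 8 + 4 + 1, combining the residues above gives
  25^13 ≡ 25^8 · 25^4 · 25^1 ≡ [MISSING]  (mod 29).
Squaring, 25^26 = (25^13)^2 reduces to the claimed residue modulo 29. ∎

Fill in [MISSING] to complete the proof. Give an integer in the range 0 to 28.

Multiply the listed residues: 25 · 24 · 25 = 600 → 15000.
Reducing modulo 29: 15000 = 517·29 + 7, so 25^13 ≡ 7.

7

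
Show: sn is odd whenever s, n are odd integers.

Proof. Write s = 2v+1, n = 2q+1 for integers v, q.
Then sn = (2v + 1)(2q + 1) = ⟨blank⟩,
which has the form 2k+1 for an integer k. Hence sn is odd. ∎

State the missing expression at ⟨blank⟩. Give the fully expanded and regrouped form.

Expanding: (2v + 1)(2q + 1) = 4qv + 2q + 2v + 1.
Every term except the constant is even, so this is 2(2qv + q + v) + 1,
and 2qv + q + v ∈ ℤ gives the required form.

2(2qv + q + v) + 1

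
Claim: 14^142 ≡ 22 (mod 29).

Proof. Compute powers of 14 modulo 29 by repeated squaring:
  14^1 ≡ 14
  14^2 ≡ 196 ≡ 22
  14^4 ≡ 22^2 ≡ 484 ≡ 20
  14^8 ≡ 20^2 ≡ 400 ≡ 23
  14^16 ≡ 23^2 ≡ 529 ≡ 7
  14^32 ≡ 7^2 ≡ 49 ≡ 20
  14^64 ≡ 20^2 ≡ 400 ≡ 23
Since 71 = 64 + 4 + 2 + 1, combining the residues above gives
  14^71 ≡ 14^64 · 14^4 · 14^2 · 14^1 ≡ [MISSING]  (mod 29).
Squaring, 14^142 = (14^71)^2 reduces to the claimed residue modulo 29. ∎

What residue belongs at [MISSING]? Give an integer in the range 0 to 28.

14^64 · 14^4 · 14^2 · 14^1 ≡ 23 · 20 · 22 · 14 = 141680.
141680 mod 29 = 15, so 14^71 ≡ 15 (mod 29).

15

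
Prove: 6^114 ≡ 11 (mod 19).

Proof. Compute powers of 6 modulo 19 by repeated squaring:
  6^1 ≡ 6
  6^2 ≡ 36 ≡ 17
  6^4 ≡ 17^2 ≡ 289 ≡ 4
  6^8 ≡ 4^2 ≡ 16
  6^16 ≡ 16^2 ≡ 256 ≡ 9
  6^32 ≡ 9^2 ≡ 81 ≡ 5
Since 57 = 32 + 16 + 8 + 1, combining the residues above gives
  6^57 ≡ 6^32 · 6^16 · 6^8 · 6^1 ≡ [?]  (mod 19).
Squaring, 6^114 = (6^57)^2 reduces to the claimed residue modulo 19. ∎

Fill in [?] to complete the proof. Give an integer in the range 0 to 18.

6^32 · 6^16 · 6^8 · 6^1 ≡ 5 · 9 · 16 · 6 = 4320.
4320 mod 19 = 7, so 6^57 ≡ 7 (mod 19).

7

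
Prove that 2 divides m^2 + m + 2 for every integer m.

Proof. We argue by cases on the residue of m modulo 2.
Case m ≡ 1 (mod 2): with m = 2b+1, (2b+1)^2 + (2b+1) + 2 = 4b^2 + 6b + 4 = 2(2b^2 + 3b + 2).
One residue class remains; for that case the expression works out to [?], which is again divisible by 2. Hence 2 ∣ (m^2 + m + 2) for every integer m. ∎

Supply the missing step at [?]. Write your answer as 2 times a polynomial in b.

2(2b^2 + b + 1)

Only m ≡ 0 (mod 2) is unaccounted for. Put m = 2b:
(2b)^2 + (2b) + 2 expands to 4b^2 + 2b + 2,
and factoring out 2 leaves 2(2b^2 + b + 1).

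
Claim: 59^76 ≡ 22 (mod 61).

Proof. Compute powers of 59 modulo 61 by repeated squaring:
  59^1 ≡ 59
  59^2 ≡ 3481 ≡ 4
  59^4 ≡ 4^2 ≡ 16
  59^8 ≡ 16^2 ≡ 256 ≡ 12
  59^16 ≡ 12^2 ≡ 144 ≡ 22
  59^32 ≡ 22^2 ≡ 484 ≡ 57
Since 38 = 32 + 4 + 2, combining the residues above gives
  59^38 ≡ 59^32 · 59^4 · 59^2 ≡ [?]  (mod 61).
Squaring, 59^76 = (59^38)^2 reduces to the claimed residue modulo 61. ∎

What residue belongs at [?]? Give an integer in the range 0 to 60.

59^32 · 59^4 · 59^2 ≡ 57 · 16 · 4 = 3648.
3648 mod 61 = 49, so 59^38 ≡ 49 (mod 61).

49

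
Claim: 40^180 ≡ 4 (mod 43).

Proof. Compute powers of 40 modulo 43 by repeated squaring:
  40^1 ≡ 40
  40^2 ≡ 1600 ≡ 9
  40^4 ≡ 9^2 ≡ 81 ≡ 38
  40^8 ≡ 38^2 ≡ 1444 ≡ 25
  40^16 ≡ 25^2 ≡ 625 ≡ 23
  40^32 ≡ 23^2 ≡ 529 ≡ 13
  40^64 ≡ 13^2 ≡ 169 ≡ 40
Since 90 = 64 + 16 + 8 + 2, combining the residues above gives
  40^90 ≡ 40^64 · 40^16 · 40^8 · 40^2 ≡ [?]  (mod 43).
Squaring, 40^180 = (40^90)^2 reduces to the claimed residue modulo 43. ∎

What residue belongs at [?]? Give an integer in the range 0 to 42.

41

40^64 · 40^16 · 40^8 · 40^2 ≡ 40 · 23 · 25 · 9 = 207000.
207000 mod 43 = 41, so 40^90 ≡ 41 (mod 43).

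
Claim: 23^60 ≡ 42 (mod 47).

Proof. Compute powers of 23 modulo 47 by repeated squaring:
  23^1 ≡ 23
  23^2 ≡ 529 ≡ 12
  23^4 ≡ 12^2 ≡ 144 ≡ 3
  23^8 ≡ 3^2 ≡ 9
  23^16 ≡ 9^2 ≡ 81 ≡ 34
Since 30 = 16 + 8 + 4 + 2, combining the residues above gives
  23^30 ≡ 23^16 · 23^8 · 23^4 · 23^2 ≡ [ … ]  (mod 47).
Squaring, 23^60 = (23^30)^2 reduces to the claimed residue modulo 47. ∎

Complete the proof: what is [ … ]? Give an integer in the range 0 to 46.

18

Multiply the listed residues: 34 · 9 · 3 · 12 = 306 → 918 → 11016.
Reducing modulo 47: 11016 = 234·47 + 18, so 23^30 ≡ 18.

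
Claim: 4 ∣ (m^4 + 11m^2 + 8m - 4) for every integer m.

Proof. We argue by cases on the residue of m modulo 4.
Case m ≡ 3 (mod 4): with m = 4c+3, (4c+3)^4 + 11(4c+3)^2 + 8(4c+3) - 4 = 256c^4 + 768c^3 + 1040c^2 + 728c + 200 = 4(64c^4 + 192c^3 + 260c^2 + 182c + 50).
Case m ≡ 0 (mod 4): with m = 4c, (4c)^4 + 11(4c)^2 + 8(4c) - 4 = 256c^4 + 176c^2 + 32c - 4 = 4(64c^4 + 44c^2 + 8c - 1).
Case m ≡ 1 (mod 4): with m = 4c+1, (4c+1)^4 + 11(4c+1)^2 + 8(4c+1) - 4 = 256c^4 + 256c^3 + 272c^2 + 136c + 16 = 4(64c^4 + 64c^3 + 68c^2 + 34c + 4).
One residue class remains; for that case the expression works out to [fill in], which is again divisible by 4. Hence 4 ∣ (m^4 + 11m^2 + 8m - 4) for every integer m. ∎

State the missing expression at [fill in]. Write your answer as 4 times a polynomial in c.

Only m ≡ 2 (mod 4) is unaccounted for. Put m = 4c+2:
(4c+2)^4 + 11(4c+2)^2 + 8(4c+2) - 4 expands to 256c^4 + 512c^3 + 560c^2 + 336c + 72,
and factoring out 4 leaves 4(64c^4 + 128c^3 + 140c^2 + 84c + 18).

4(64c^4 + 128c^3 + 140c^2 + 84c + 18)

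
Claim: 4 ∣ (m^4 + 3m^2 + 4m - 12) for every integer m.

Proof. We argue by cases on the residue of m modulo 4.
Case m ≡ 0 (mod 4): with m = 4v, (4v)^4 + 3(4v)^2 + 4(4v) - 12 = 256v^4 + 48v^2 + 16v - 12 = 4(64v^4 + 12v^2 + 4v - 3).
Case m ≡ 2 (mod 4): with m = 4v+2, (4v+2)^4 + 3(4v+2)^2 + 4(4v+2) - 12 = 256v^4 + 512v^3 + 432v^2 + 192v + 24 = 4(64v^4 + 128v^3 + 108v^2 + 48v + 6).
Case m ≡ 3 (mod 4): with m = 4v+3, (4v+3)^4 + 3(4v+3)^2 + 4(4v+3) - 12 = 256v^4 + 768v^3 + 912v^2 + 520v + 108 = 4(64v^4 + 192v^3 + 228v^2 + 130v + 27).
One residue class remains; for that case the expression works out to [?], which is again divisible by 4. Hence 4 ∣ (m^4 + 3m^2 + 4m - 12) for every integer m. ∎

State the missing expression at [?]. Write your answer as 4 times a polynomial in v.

4(64v^4 + 64v^3 + 36v^2 + 14v - 1)

Only m ≡ 1 (mod 4) is unaccounted for. Put m = 4v+1:
(4v+1)^4 + 3(4v+1)^2 + 4(4v+1) - 12 expands to 256v^4 + 256v^3 + 144v^2 + 56v - 4,
and factoring out 4 leaves 4(64v^4 + 64v^3 + 36v^2 + 14v - 1).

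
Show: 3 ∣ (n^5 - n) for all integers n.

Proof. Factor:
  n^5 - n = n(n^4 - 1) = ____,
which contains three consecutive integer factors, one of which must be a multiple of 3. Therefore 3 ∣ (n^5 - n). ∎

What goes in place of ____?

n^4 - 1 = (n^2 - 1)(n^2 + 1), and n^2 - 1 = (n-1)(n+1).
So n(n^4 - 1) = (n - 1)n(n + 1)(n^2 + 1).

(n - 1)n(n + 1)(n^2 + 1)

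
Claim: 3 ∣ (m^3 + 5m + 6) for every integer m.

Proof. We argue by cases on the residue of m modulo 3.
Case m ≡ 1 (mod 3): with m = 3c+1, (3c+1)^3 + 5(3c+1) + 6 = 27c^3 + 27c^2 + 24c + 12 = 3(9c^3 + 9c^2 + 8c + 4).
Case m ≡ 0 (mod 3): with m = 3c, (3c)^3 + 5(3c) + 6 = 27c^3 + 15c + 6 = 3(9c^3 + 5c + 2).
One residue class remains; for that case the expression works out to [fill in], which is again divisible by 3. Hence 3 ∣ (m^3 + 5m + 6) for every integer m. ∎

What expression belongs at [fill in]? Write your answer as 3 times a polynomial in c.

The residues treated are {1, 0}, so the missing case is m ≡ 2 (mod 3); write m = 3c+2.
Then (3c+2)^3 + 5(3c+2) + 6 = 27c^3 + 54c^2 + 51c + 24 = 3(9c^3 + 18c^2 + 17c + 8).

3(9c^3 + 18c^2 + 17c + 8)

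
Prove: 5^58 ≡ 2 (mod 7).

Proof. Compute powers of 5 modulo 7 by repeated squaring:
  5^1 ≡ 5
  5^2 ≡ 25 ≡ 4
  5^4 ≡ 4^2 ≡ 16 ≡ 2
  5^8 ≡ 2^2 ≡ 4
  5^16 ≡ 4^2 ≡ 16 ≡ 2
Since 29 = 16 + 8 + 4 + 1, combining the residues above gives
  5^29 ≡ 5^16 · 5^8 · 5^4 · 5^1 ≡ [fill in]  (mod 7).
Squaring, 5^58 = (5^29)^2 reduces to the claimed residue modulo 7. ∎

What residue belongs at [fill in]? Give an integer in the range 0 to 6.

5^16 · 5^8 · 5^4 · 5^1 ≡ 2 · 4 · 2 · 5 = 80.
80 mod 7 = 3, so 5^29 ≡ 3 (mod 7).

3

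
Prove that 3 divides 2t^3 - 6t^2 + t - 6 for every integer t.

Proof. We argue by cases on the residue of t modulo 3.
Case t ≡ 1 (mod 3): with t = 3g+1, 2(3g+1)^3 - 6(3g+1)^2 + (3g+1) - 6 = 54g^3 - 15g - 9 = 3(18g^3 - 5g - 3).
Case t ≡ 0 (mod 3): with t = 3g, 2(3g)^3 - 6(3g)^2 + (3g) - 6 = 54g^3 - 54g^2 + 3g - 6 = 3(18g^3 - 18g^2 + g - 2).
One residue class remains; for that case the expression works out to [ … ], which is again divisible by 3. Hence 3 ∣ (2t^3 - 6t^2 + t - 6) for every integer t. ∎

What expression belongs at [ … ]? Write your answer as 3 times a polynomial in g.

3(18g^3 + 18g^2 + g - 4)

The residues treated are {1, 0}, so the missing case is t ≡ 2 (mod 3); write t = 3g+2.
Then 2(3g+2)^3 - 6(3g+2)^2 + (3g+2) - 6 = 54g^3 + 54g^2 + 3g - 12 = 3(18g^3 + 18g^2 + g - 4).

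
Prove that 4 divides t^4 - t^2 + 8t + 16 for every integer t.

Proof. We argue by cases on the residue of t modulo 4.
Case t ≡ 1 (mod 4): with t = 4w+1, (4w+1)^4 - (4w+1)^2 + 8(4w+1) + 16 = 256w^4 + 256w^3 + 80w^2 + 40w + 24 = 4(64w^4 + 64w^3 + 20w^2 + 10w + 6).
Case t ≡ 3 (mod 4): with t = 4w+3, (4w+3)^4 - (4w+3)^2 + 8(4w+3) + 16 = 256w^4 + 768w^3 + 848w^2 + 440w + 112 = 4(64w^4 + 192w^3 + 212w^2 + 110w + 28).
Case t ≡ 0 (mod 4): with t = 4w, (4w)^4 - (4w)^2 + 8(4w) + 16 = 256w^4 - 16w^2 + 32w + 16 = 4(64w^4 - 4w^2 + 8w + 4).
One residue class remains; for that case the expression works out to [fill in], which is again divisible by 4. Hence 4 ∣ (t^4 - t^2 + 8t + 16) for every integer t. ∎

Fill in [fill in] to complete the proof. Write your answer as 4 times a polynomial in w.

4(64w^4 + 128w^3 + 92w^2 + 36w + 11)

Only t ≡ 2 (mod 4) is unaccounted for. Put t = 4w+2:
(4w+2)^4 - (4w+2)^2 + 8(4w+2) + 16 expands to 256w^4 + 512w^3 + 368w^2 + 144w + 44,
and factoring out 4 leaves 4(64w^4 + 128w^3 + 92w^2 + 36w + 11).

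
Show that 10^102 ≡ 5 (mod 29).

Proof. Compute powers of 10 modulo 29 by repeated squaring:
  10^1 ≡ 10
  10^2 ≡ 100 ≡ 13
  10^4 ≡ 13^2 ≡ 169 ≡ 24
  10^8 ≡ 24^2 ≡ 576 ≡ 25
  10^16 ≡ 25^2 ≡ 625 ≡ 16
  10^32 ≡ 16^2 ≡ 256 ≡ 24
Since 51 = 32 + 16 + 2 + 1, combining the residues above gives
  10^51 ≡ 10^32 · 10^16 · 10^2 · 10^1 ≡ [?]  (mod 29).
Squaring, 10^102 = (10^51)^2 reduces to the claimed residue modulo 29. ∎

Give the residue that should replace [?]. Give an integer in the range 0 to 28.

11

10^32 · 10^16 · 10^2 · 10^1 ≡ 24 · 16 · 13 · 10 = 49920.
49920 mod 29 = 11, so 10^51 ≡ 11 (mod 29).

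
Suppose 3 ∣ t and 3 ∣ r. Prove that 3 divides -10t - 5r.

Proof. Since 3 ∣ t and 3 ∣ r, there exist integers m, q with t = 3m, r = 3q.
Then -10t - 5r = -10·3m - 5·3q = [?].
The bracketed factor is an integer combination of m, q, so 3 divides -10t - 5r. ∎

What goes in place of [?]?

Pull the common 3 out of every term: -10·3m - 5·3q = 3(-10m - 5q).
-10m - 5q is an integer, which exhibits the divisibility.

3(-10m - 5q)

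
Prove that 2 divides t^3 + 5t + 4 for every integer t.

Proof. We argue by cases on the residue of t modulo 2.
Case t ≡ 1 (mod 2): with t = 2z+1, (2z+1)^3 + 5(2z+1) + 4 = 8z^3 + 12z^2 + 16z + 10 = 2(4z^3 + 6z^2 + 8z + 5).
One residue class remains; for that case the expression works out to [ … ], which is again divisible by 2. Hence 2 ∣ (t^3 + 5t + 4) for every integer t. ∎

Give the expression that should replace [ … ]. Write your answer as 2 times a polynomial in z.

2(4z^3 + 5z + 2)

Only t ≡ 0 (mod 2) is unaccounted for. Put t = 2z:
(2z)^3 + 5(2z) + 4 expands to 8z^3 + 10z + 4,
and factoring out 2 leaves 2(4z^3 + 5z + 2).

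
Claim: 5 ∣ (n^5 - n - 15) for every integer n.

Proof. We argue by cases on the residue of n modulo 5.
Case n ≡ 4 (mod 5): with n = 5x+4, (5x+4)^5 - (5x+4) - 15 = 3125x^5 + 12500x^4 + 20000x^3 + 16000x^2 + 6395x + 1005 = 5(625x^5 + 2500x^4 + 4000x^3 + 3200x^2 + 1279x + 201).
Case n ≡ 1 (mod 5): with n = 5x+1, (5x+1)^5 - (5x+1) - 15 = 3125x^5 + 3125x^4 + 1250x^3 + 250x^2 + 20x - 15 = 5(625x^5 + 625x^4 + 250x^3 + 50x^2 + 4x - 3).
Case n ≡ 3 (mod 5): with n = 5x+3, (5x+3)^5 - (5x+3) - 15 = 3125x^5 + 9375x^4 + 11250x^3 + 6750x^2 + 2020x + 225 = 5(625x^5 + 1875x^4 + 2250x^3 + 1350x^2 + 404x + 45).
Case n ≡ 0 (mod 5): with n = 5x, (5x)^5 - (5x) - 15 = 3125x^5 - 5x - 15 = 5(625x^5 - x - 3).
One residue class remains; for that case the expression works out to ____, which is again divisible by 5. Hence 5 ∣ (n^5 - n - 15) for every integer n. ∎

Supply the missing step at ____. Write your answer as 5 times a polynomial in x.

Only n ≡ 2 (mod 5) is unaccounted for. Put n = 5x+2:
(5x+2)^5 - (5x+2) - 15 expands to 3125x^5 + 6250x^4 + 5000x^3 + 2000x^2 + 395x + 15,
and factoring out 5 leaves 5(625x^5 + 1250x^4 + 1000x^3 + 400x^2 + 79x + 3).

5(625x^5 + 1250x^4 + 1000x^3 + 400x^2 + 79x + 3)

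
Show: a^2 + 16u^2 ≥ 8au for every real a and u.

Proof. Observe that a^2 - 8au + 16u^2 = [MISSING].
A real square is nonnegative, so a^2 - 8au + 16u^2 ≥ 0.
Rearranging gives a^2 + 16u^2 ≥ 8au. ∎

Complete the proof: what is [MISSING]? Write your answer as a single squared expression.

(a - 4u)^2

a^2 - 8au + 16u^2 is a perfect-square trinomial: the outer terms are (a)^2 and (4u)^2, and the cross term is -2·a·4u.
So a^2 - 8au + 16u^2 = (a - 4u)^2 ≥ 0.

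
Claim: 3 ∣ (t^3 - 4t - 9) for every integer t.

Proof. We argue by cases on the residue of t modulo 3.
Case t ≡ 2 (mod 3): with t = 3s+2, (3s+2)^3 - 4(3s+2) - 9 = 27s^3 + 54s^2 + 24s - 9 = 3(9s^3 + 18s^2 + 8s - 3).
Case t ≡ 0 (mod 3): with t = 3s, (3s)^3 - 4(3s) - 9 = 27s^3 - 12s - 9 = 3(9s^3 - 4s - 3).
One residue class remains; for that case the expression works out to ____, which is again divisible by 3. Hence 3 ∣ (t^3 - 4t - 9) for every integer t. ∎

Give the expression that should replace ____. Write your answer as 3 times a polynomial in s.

The residues treated are {2, 0}, so the missing case is t ≡ 1 (mod 3); write t = 3s+1.
Then (3s+1)^3 - 4(3s+1) - 9 = 27s^3 + 27s^2 - 3s - 12 = 3(9s^3 + 9s^2 - s - 4).

3(9s^3 + 9s^2 - s - 4)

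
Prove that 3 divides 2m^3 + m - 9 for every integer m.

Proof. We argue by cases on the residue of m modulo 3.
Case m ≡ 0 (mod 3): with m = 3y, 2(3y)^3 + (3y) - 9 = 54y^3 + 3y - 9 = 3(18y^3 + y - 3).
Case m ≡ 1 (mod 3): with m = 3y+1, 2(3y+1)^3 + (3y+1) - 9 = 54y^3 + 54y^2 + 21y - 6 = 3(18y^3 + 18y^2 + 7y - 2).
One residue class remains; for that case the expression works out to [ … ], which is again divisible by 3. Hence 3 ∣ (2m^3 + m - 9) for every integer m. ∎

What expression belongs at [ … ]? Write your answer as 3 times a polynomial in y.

3(18y^3 + 36y^2 + 25y + 3)

Only m ≡ 2 (mod 3) is unaccounted for. Put m = 3y+2:
2(3y+2)^3 + (3y+2) - 9 expands to 54y^3 + 108y^2 + 75y + 9,
and factoring out 3 leaves 3(18y^3 + 36y^2 + 25y + 3).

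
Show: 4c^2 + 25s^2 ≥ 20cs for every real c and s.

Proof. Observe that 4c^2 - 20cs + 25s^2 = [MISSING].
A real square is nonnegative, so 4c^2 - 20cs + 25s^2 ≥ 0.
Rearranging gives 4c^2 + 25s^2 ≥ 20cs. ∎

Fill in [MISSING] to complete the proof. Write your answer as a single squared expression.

(2c - 5s)^2

The leading and trailing coefficients are 2^2 and 5^2, and 20 = 2·2·5, so the trinomial is (2c - 5s)^2.
Hence 4c^2 - 20cs + 25s^2 ≥ 0.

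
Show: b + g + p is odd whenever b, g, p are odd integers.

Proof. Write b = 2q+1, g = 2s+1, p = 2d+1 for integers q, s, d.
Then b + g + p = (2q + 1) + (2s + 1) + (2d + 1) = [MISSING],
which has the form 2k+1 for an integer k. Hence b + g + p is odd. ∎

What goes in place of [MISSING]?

Expanding: (2q + 1) + (2s + 1) + (2d + 1) = 2d + 2q + 2s + 3.
Every term except the constant is even, so this is 2(d + q + s + 1) + 1,
and d + q + s + 1 ∈ ℤ gives the required form.

2(d + q + s + 1) + 1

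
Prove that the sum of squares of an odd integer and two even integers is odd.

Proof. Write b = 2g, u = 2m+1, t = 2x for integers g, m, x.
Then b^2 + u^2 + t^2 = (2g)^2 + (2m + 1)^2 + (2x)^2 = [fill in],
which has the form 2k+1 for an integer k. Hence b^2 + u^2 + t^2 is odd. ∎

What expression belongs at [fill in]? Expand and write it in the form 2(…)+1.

2(2g^2 + 2m^2 + 2m + 2x^2) + 1

(2g)^2 + (2m + 1)^2 + (2x)^2 = 4g^2 + 4m^2 + 4m + 4x^2 + 1
= 2(2g^2 + 2m^2 + 2m + 2x^2) + 1.
Since 2g^2 + 2m^2 + 2m + 2x^2 is an integer, the sum of squares is of the form 2k+1 for an integer k.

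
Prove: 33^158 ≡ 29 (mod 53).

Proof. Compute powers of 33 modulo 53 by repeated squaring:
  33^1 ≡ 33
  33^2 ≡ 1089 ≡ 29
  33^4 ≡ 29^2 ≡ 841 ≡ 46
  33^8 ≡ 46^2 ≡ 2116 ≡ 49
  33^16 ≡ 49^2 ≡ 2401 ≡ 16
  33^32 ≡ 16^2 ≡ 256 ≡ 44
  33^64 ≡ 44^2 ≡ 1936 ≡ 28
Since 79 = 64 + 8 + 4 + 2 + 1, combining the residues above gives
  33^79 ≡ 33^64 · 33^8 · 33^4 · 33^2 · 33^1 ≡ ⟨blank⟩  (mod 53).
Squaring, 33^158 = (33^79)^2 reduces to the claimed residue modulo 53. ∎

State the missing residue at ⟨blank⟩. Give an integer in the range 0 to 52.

20

Multiply the listed residues: 28 · 49 · 46 · 29 · 33 = 1372 → 63112 → 1830248 → 60398184.
Reducing modulo 53: 60398184 = 1139588·53 + 20, so 33^79 ≡ 20.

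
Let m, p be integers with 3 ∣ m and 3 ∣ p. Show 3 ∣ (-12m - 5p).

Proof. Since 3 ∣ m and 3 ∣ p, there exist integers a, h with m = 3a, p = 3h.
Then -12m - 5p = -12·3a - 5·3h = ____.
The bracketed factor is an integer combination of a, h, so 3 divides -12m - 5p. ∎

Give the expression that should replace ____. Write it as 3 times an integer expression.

Pull the common 3 out of every term: -12·3a - 5·3h = 3(-12a - 5h).
-12a - 5h is an integer, which exhibits the divisibility.

3(-12a - 5h)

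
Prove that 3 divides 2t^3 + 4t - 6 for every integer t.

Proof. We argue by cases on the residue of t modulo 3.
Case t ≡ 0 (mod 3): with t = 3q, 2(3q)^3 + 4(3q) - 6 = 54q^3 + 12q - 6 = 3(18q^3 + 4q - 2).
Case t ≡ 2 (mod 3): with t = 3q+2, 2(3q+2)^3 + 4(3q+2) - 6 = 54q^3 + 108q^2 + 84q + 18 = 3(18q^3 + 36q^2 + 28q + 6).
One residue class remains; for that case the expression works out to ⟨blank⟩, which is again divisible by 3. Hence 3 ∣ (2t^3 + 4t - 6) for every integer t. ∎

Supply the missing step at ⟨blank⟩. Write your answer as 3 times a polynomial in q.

Only t ≡ 1 (mod 3) is unaccounted for. Put t = 3q+1:
2(3q+1)^3 + 4(3q+1) - 6 expands to 54q^3 + 54q^2 + 30q,
and factoring out 3 leaves 3(18q^3 + 18q^2 + 10q).

3(18q^3 + 18q^2 + 10q)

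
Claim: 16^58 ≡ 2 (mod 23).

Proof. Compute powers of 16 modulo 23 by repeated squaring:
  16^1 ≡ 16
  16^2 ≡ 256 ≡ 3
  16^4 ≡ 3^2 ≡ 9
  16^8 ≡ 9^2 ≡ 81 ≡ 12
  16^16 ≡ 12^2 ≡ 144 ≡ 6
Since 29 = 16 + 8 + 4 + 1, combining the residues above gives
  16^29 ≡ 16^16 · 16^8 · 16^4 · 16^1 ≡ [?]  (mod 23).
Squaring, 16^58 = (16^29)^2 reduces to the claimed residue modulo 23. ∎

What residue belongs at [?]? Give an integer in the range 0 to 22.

18

16^16 · 16^8 · 16^4 · 16^1 ≡ 6 · 12 · 9 · 16 = 10368.
10368 mod 23 = 18, so 16^29 ≡ 18 (mod 23).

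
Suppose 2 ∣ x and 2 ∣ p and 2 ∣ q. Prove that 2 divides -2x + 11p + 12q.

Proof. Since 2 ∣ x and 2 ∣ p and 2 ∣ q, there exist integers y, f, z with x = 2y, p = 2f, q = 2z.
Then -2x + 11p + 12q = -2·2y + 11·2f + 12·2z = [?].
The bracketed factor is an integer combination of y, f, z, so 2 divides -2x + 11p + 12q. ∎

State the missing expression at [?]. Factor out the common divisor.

2(11f - 2y + 12z)

Pull the common 2 out of every term: -2·2y + 11·2f + 12·2z = 2(11f - 2y + 12z).
11f - 2y + 12z is an integer, which exhibits the divisibility.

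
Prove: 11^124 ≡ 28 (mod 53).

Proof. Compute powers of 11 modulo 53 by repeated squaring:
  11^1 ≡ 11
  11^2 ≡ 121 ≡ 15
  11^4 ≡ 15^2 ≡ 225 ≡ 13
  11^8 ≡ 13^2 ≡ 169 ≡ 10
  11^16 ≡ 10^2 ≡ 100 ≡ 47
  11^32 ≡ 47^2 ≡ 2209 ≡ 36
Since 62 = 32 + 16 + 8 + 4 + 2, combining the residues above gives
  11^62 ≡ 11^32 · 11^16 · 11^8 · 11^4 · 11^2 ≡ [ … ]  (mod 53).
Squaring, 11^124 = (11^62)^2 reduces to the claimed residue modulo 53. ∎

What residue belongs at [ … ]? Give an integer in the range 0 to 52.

44

Multiply the listed residues: 36 · 47 · 10 · 13 · 15 = 1692 → 16920 → 219960 → 3299400.
Reducing modulo 53: 3299400 = 62252·53 + 44, so 11^62 ≡ 44.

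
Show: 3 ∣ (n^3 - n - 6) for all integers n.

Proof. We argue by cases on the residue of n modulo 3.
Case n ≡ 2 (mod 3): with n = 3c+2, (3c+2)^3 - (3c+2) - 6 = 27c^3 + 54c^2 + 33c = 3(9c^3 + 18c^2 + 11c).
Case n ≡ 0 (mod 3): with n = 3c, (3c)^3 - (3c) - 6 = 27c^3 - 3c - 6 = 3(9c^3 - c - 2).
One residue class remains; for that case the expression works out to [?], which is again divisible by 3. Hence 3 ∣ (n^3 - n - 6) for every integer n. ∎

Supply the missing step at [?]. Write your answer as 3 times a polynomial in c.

3(9c^3 + 9c^2 + 2c - 2)

The residues treated are {2, 0}, so the missing case is n ≡ 1 (mod 3); write n = 3c+1.
Then (3c+1)^3 - (3c+1) - 6 = 27c^3 + 27c^2 + 6c - 6 = 3(9c^3 + 9c^2 + 2c - 2).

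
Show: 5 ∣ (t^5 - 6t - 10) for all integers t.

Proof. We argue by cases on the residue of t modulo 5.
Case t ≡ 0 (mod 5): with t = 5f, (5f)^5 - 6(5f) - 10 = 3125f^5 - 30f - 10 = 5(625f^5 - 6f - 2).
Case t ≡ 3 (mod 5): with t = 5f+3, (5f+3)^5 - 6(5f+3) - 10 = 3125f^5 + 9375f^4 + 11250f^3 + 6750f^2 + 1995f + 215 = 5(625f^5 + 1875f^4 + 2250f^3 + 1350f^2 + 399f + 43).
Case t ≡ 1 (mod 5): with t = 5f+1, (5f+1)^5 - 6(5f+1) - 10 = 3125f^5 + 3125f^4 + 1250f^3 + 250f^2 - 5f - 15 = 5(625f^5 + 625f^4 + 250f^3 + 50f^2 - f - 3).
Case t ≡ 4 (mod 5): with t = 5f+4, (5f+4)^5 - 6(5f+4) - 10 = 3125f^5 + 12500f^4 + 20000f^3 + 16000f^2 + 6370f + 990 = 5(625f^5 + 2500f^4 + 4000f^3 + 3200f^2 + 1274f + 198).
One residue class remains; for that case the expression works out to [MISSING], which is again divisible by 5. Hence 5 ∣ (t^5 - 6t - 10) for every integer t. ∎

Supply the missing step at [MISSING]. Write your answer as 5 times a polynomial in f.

Only t ≡ 2 (mod 5) is unaccounted for. Put t = 5f+2:
(5f+2)^5 - 6(5f+2) - 10 expands to 3125f^5 + 6250f^4 + 5000f^3 + 2000f^2 + 370f + 10,
and factoring out 5 leaves 5(625f^5 + 1250f^4 + 1000f^3 + 400f^2 + 74f + 2).

5(625f^5 + 1250f^4 + 1000f^3 + 400f^2 + 74f + 2)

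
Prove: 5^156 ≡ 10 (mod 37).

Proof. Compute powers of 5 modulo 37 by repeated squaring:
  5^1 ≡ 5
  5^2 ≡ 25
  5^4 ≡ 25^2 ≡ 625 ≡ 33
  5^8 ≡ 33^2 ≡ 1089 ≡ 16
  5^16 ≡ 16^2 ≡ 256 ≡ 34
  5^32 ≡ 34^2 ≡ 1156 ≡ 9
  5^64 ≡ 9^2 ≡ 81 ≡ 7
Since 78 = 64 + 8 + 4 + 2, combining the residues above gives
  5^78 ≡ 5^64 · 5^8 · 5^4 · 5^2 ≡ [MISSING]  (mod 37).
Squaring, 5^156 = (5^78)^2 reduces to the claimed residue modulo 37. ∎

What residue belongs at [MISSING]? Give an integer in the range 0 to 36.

11

Multiply the listed residues: 7 · 16 · 33 · 25 = 112 → 3696 → 92400.
Reducing modulo 37: 92400 = 2497·37 + 11, so 5^78 ≡ 11.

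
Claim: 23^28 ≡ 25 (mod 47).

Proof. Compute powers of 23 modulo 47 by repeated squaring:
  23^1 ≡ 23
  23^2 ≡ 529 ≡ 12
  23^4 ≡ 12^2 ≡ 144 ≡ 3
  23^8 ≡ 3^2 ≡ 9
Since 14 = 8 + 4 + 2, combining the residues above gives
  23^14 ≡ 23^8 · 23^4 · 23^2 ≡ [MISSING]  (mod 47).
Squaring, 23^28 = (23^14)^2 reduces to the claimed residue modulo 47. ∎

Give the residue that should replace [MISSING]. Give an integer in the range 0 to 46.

Multiply the listed residues: 9 · 3 · 12 = 27 → 324.
Reducing modulo 47: 324 = 6·47 + 42, so 23^14 ≡ 42.

42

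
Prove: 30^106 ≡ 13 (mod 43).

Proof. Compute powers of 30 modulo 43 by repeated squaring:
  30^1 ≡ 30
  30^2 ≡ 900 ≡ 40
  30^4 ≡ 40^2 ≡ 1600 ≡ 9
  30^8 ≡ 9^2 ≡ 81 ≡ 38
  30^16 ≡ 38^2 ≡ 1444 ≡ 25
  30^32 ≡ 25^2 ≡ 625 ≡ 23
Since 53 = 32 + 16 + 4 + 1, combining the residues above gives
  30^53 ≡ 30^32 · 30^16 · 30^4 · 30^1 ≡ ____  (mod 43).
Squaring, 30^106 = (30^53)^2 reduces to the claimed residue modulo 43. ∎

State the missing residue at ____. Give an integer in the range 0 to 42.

20

30^32 · 30^16 · 30^4 · 30^1 ≡ 23 · 25 · 9 · 30 = 155250.
155250 mod 43 = 20, so 30^53 ≡ 20 (mod 43).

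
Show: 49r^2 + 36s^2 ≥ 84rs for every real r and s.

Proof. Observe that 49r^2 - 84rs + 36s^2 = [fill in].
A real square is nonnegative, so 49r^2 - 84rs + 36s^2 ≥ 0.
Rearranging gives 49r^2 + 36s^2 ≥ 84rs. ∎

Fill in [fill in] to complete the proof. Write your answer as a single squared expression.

(7r - 6s)^2

The leading and trailing coefficients are 7^2 and 6^2, and 84 = 2·7·6, so the trinomial is (7r - 6s)^2.
Hence 49r^2 - 84rs + 36s^2 ≥ 0.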